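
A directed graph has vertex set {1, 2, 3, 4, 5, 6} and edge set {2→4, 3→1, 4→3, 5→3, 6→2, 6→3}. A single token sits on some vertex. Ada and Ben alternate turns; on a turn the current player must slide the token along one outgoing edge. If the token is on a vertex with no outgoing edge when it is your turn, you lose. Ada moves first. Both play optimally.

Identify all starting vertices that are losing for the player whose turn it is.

1, 4, 5, 6

Build the W/L table. Terminal = L. A non-terminal position is W if it has a move to some L; otherwise it is L.
Every edge goes from a vertex to one that appears earlier in the order 1, 3, 4, 2, 5, 6, so processing vertices in that order labels each vertex after all of its successors.
1: no outgoing edge → L
3: reaches L-position 1 → W
4: only reaches 3(W), which is W → L
2: reaches L-position 4 → W
5: only reaches 3(W), which is W → L
6: only reaches 2(W), 3(W), all W → L
The losing starting vertices are exactly the entries labelled L in this table (4 of them).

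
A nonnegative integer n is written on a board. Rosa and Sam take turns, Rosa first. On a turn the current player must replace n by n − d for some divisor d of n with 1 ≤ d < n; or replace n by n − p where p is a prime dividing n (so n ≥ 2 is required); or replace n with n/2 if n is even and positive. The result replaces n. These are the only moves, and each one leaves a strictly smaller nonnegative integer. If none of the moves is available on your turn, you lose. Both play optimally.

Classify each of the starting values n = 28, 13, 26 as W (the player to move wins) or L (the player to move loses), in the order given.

28: W, 13: W, 26: L

Positions with no move are L. A position that does have a move is losing for the player to move precisely when every available move leads to a winning position for the opponent. Fill in the labels:
n=0: no move → L
n=1: no move → L
n=2: can move to 0, which is L ⇒ W
n=3: can move to 0, which is L ⇒ W
n=4: moves to 2(W), 3(W); every one is W ⇒ L
n=5: can move to 0, which is L ⇒ W
n=6: can move to 4, which is L ⇒ W
n=7: can move to 0, which is L ⇒ W
n=8: can move to 4, which is L ⇒ W
n=9: moves to 6(W), 8(W); every one is W ⇒ L
n=10: can move to 9, which is L ⇒ W
n=11: can move to 0, which is L ⇒ W
n=12: can move to 9, which is L ⇒ W
n=13: can move to 0, which is L ⇒ W
n=14: moves to 7(W), 12(W), 13(W); every one is W ⇒ L
n=15: can move to 14, which is L ⇒ W
n=16: can move to 14, which is L ⇒ W
n=17: can move to 0, which is L ⇒ W
n=18: can move to 9, which is L ⇒ W
n=19: can move to 0, which is L ⇒ W
n=20: moves to 10(W), 15(W), 16(W), 18(W), 19(W); every one is W ⇒ L
n=21: can move to 14, which is L ⇒ W
n=22: can move to 20, which is L ⇒ W
n=23: can move to 0, which is L ⇒ W
n=24: can move to 20, which is L ⇒ W
n=25: can move to 20, which is L ⇒ W
n=26: moves to 13(W), 24(W), 25(W); every one is W ⇒ L
n=27: can move to 26, which is L ⇒ W
n=28: can move to 14, which is L ⇒ W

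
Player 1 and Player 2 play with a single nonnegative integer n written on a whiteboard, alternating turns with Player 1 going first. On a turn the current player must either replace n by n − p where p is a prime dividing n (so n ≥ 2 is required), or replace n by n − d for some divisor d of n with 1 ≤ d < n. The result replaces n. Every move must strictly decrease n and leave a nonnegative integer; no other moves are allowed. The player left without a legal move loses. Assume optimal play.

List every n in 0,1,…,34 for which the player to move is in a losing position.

Build the W/L table. Terminal = L. A non-terminal position is W if it has a move to some L; otherwise it is L.
n=0: no move → L
n=1: no move → L
n=2: →0(L), so W
n=3: →0(L), so W
n=4: →2(W), 3(W) — all W, so L
n=5: →0(L), so W
n=6: →4(L), so W
n=7: →0(L), so W
n=8: →4(L), so W
n=9: →6(W), 8(W) — all W, so L
n=10: →9(L), so W
n=11: →0(L), so W
n=12: →9(L), so W
n=13: →0(L), so W
n=14: →7(W), 12(W), 13(W) — all W, so L
n=15: →14(L), so W
n=16: →14(L), so W
n=17: →0(L), so W
n=18: →9(L), so W
n=19: →0(L), so W
n=20: →10(W), 15(W), 16(W), 18(W), 19(W) — all W, so L
n=21: →14(L), so W
n=22: →20(L), so W
n=23: →0(L), so W
n=24: →20(L), so W
n=25: →20(L), so W
n=26: →13(W), 24(W), 25(W) — all W, so L
n=27: →26(L), so W
n=28: →14(L), so W
n=29: →0(L), so W
n=30: →20(L), so W
n=31: →0(L), so W
n=32: →16(W), 24(W), 28(W), 30(W), 31(W) — all W, so L
n=33: →32(L), so W
n=34: →32(L), so W
Reading off the rows marked L gives the requested list; there are 8 such values of n.

0, 1, 4, 9, 14, 20, 26, 32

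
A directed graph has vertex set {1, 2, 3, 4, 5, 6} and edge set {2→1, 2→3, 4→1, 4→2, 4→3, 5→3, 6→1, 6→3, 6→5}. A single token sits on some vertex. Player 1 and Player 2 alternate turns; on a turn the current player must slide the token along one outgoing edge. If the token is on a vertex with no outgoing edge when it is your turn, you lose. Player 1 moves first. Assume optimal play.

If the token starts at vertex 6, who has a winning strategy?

Positions with no move are L. A position that does have a move is losing for the player to move precisely when every available move leads to a winning position for the opponent. Fill in the labels:
Every edge goes from a vertex to one that appears earlier in the order 1, 3, 5, 2, 6, 4, so processing vertices in that order labels each vertex after all of its successors.
1: no outgoing edge → L
3: no outgoing edge → L
5: W (go to 3, an L position)
2: W (go to 3, an L position)
6: W (go to 3, an L position)
4: W (go to 3, an L position)
From 6 Player 1 can move to 3, reaching an L position.

Player 1 wins.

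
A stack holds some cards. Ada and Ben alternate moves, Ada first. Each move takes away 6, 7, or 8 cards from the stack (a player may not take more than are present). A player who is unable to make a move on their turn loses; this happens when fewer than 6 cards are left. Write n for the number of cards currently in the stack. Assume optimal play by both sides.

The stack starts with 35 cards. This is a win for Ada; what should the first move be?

Remove 6, leaving 29.

Work bottom-up. With no move the player to move loses. Otherwise the position is W if at least one move leads to an L position for the opponent, and L if every move leads to a W.
n=0: no move → L
n=1: no move → L
n=2: no move → L
n=3: no move → L
n=4: no move → L
n=5: no move → L
n=6: can move to 0, which is L ⇒ W
n=7: can move to 1, which is L ⇒ W
n=8: can move to 2, which is L ⇒ W
n=9: can move to 3, which is L ⇒ W
n=10: can move to 4, which is L ⇒ W
n=11: can move to 5, which is L ⇒ W
n=12: can move to 5, which is L ⇒ W
n=13: can move to 5, which is L ⇒ W
n=14: moves to 8(W), 7(W), 6(W); every one is W ⇒ L
n=15: moves to 9(W), 8(W), 7(W); every one is W ⇒ L
n=16: moves to 10(W), 9(W), 8(W); every one is W ⇒ L
n=17: moves to 11(W), 10(W), 9(W); every one is W ⇒ L
n=18: moves to 12(W), 11(W), 10(W); every one is W ⇒ L
n=19: moves to 13(W), 12(W), 11(W); every one is W ⇒ L
n=20: can move to 14, which is L ⇒ W
n=21: can move to 15, which is L ⇒ W
n=22: can move to 16, which is L ⇒ W
n=23: can move to 17, which is L ⇒ W
n=24: can move to 18, which is L ⇒ W
n=25: can move to 19, which is L ⇒ W
n=26: can move to 19, which is L ⇒ W
n=27: can move to 19, which is L ⇒ W
n=28: moves to 22(W), 21(W), 20(W); every one is W ⇒ L
n=29: moves to 23(W), 22(W), 21(W); every one is W ⇒ L
n=30: moves to 24(W), 23(W), 22(W); every one is W ⇒ L
n=31: moves to 25(W), 24(W), 23(W); every one is W ⇒ L
n=32: moves to 26(W), 25(W), 24(W); every one is W ⇒ L
n=33: moves to 27(W), 26(W), 25(W); every one is W ⇒ L
n=34: can move to 28, which is L ⇒ W
n=35: can move to 29, which is L ⇒ W
From 35, the L positions reachable in one move are: 29, 28. Any move reaching one of these is winning.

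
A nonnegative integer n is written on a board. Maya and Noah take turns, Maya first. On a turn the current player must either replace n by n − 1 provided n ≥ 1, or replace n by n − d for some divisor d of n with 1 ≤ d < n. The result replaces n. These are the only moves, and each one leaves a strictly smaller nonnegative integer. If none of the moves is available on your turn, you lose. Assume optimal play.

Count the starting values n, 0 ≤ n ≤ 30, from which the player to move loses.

15

Positions with no move are L. A position that does have a move is losing for the player to move precisely when every available move leads to a winning position for the opponent. Fill in the labels:
n=0: no move → L
n=1: can move to 0, which is L ⇒ W
n=2: the only move is to 1(W), a W ⇒ L
n=3: can move to 2, which is L ⇒ W
n=4: can move to 2, which is L ⇒ W
n=5: the only move is to 4(W), a W ⇒ L
n=6: can move to 5, which is L ⇒ W
n=7: the only move is to 6(W), a W ⇒ L
n=8: can move to 7, which is L ⇒ W
n=9: moves to 6(W), 8(W); every one is W ⇒ L
n=10: can move to 5, which is L ⇒ W
n=11: the only move is to 10(W), a W ⇒ L
n=12: can move to 9, which is L ⇒ W
n=13: the only move is to 12(W), a W ⇒ L
n=14: can move to 7, which is L ⇒ W
n=15: moves to 10(W), 12(W), 14(W); every one is W ⇒ L
n=16: can move to 15, which is L ⇒ W
n=17: the only move is to 16(W), a W ⇒ L
n=18: can move to 9, which is L ⇒ W
n=19: the only move is to 18(W), a W ⇒ L
n=20: can move to 15, which is L ⇒ W
n=21: moves to 14(W), 18(W), 20(W); every one is W ⇒ L
n=22: can move to 11, which is L ⇒ W
n=23: the only move is to 22(W), a W ⇒ L
n=24: can move to 21, which is L ⇒ W
n=25: moves to 20(W), 24(W); every one is W ⇒ L
n=26: can move to 13, which is L ⇒ W
n=27: moves to 18(W), 24(W), 26(W); every one is W ⇒ L
n=28: can move to 21, which is L ⇒ W
n=29: the only move is to 28(W), a W ⇒ L
n=30: can move to 15, which is L ⇒ W
L entries with 0 ≤ n ≤ 30: n = 0, 2, 5, 7, 9, 11, 13, 15, 17, 19, 21, 23, 25, 27, 29; that makes 15.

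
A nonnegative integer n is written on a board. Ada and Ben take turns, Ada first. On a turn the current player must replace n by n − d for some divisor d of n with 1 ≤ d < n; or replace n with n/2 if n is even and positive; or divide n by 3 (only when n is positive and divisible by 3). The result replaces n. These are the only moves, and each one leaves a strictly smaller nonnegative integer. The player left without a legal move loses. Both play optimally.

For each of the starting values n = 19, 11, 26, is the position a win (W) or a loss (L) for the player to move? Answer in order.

Classify positions by backward induction: terminal positions (no move available) are L. From any other position, the mover wins iff some move reaches an L.
n=0: no move → L
n=1: no move → L
n=2: W (go to 1, an L position)
n=3: W (go to 1, an L position)
n=4: L (options 2(W), 3(W) are all W)
n=5: W (go to 4, an L position)
n=6: W (go to 4, an L position)
n=7: L (sole option 6(W) is W)
n=8: W (go to 4, an L position)
n=9: L (options 3(W), 6(W), 8(W) are all W)
n=10: W (go to 9, an L position)
n=11: L (sole option 10(W) is W)
n=12: W (go to 4, an L position)
n=13: L (sole option 12(W) is W)
n=14: W (go to 7, an L position)
n=15: L (options 5(W), 10(W), 12(W), 14(W) are all W)
n=16: W (go to 15, an L position)
n=17: L (sole option 16(W) is W)
n=18: W (go to 9, an L position)
n=19: L (sole option 18(W) is W)
n=20: W (go to 15, an L position)
n=21: W (go to 7, an L position)
n=22: W (go to 11, an L position)
n=23: L (sole option 22(W) is W)
n=24: W (go to 23, an L position)
n=25: L (options 20(W), 24(W) are all W)
n=26: W (go to 13, an L position)

19: L, 11: L, 26: W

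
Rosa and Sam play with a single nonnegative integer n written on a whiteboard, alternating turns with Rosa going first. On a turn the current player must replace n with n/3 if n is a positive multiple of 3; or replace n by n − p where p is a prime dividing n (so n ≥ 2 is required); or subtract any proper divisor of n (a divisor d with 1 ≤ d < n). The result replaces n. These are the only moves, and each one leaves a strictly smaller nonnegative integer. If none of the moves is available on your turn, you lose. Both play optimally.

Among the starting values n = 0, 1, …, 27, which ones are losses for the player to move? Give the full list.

0, 1, 4, 9, 14, 20, 26

Work bottom-up. With no move the player to move loses. Otherwise the position is W if at least one move leads to an L position for the opponent, and L if every move leads to a W.
n=0: no move → L
n=1: no move → L
n=2: →0(L), so W
n=3: →0(L), so W
n=4: →2(W), 3(W) — all W, so L
n=5: →0(L), so W
n=6: →4(L), so W
n=7: →0(L), so W
n=8: →4(L), so W
n=9: →3(W), 6(W), 8(W) — all W, so L
n=10: →9(L), so W
n=11: →0(L), so W
n=12: →4(L), so W
n=13: →0(L), so W
n=14: →7(W), 12(W), 13(W) — all W, so L
n=15: →14(L), so W
n=16: →14(L), so W
n=17: →0(L), so W
n=18: →9(L), so W
n=19: →0(L), so W
n=20: →10(W), 15(W), 16(W), 18(W), 19(W) — all W, so L
n=21: →14(L), so W
n=22: →20(L), so W
n=23: →0(L), so W
n=24: →20(L), so W
n=25: →20(L), so W
n=26: →13(W), 24(W), 25(W) — all W, so L
n=27: →9(L), so W
Reading off the rows marked L gives the requested list; there are 7 such values of n.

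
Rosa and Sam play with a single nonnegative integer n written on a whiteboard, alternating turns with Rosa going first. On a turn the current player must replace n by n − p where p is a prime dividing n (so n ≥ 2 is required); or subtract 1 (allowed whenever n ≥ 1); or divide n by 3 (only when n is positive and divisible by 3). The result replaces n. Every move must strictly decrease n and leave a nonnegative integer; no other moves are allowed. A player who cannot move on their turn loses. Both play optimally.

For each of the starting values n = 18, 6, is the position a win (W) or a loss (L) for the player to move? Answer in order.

Positions with no move are L. A position that does have a move is losing for the player to move precisely when every available move leads to a winning position for the opponent. Fill in the labels:
n=0: no move → L
n=1: can move to 0, which is L ⇒ W
n=2: can move to 0, which is L ⇒ W
n=3: can move to 0, which is L ⇒ W
n=4: moves to 2(W), 3(W); every one is W ⇒ L
n=5: can move to 0, which is L ⇒ W
n=6: can move to 4, which is L ⇒ W
n=7: can move to 0, which is L ⇒ W
n=8: moves to 6(W), 7(W); every one is W ⇒ L
n=9: can move to 8, which is L ⇒ W
n=10: can move to 8, which is L ⇒ W
n=11: can move to 0, which is L ⇒ W
n=12: can move to 4, which is L ⇒ W
n=13: can move to 0, which is L ⇒ W
n=14: moves to 7(W), 12(W), 13(W); every one is W ⇒ L
n=15: can move to 14, which is L ⇒ W
n=16: can move to 14, which is L ⇒ W
n=17: can move to 0, which is L ⇒ W
n=18: moves to 6(W), 15(W), 16(W), 17(W); every one is W ⇒ L

18: L, 6: W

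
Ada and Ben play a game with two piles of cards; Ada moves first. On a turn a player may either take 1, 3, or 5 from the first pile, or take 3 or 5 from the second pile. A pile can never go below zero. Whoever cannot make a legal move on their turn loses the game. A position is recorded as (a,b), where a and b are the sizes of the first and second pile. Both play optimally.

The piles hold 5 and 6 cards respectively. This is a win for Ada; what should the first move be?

Use the standard recursion: the mover loses at a terminal position; elsewhere, the mover wins exactly when some move hands the opponent an L position.
No move ever increases a pile, so every position that can arise here has a ≤ 5 and b ≤ 6; it is enough to label the cells with 0 ≤ a ≤ 5 and 0 ≤ b ≤ 6.
Every move lowers a or b (never raises either), so fill the grid row by row in increasing a, and left to right within a row: each cell's successors are then already labelled.
      b=0  b=1  b=2  b=3  b=4  b=5  b=6
a=0:    L    L    L    W    W    W    W
a=1:    W    W    W    L    L    L    W
a=2:    L    L    L    W    W    W    W
a=3:    W    W    W    L    L    L    W
a=4:    L    L    L    W    W    W    W
a=5:    W    W    W    L    L    L    W
Cells with no legal move (terminal, hence L): (0,0), (0,1), (0,2).
The remaining L cells, each justified by listing all of its moves:
(1,3): only reaches (0,3)(W), (1,0)(W), all W → L
(1,4): only reaches (0,4)(W), (1,1)(W), all W → L
(1,5): only reaches (0,5)(W), (1,2)(W), (1,0)(W), all W → L
(2,0): only reaches (1,0)(W), which is W → L
(2,1): only reaches (1,1)(W), which is W → L
(2,2): only reaches (1,2)(W), which is W → L
(3,3): only reaches (2,3)(W), (0,3)(W), (3,0)(W), all W → L
(3,4): only reaches (2,4)(W), (0,4)(W), (3,1)(W), all W → L
(3,5): only reaches (2,5)(W), (0,5)(W), (3,2)(W), (3,0)(W), all W → L
(4,0): only reaches (3,0)(W), (1,0)(W), all W → L
(4,1): only reaches (3,1)(W), (1,1)(W), all W → L
(4,2): only reaches (3,2)(W), (1,2)(W), all W → L
(5,3): only reaches (4,3)(W), (2,3)(W), (0,3)(W), (5,0)(W), all W → L
(5,4): only reaches (4,4)(W), (2,4)(W), (0,4)(W), (5,1)(W), all W → L
(5,5): only reaches (4,5)(W), (2,5)(W), (0,5)(W), (5,2)(W), (5,0)(W), all W → L
Every other cell has at least one move into one of the L cells above, so it is W.
From (5,6), the L positions reachable in one move are: (5,3).

Move to (5,3).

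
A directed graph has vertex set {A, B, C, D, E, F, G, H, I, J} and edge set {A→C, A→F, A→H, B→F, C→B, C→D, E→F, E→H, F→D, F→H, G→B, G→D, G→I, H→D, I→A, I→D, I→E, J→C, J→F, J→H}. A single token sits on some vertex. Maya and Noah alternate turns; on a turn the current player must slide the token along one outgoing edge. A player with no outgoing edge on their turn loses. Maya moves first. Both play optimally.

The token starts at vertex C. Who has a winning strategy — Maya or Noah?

Use the standard recursion: the mover loses at a terminal position; elsewhere, the mover wins exactly when some move hands the opponent an L position.
Every edge goes from a vertex to one that appears earlier in the order D, H, F, B, C, J, A, E, I, G, so processing vertices in that order labels each vertex after all of its successors.
D: no outgoing edge → L
H: →D(L), so W
F: →D(L), so W
B: →F(W) only, which is W, so L
C: →B(L), so W
J: →C(W), F(W), H(W) — all W, so L
A: →C(W), F(W), H(W) — all W, so L
E: →F(W), H(W) — all W, so L
I: →E(L), so W
G: →B(L), so W
From C Maya can move to B, reaching an L position.

Maya wins.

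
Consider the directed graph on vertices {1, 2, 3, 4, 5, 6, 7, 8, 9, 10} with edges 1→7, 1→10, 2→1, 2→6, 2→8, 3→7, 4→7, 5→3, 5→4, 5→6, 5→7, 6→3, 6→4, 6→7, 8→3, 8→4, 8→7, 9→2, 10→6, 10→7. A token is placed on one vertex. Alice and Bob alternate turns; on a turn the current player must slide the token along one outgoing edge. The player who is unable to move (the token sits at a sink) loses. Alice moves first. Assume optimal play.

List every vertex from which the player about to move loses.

Compute win/loss labels from the base case upward. A position with no move is L. Any other position is W if it can reach an L in one move, else L.
Every edge goes from a vertex to one that appears earlier in the order 7, 3, 4, 8, 6, 5, 10, 1, 2, 9, so processing vertices in that order labels each vertex after all of its successors.
7: no outgoing edge → L
3: can move to 7, which is L ⇒ W
4: can move to 7, which is L ⇒ W
8: can move to 7, which is L ⇒ W
6: can move to 7, which is L ⇒ W
5: can move to 7, which is L ⇒ W
10: can move to 7, which is L ⇒ W
1: can move to 7, which is L ⇒ W
2: moves to 1(W), 6(W), 8(W); every one is W ⇒ L
9: can move to 2, which is L ⇒ W
Reading off the rows marked L gives the requested list; there are 2 such vertices.

2, 7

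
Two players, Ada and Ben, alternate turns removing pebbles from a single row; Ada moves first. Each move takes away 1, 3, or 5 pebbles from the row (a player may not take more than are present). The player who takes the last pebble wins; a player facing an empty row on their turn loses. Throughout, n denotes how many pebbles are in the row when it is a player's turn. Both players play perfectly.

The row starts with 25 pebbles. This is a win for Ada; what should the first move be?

Positions with no move are L. A position that does have a move is losing for the player to move precisely when every available move leads to a winning position for the opponent. Fill in the labels:
n=0: no move → L
n=1: reaches L-position 0 → W
n=2: only reaches 1(W), which is W → L
n=3: reaches L-position 2 → W
n=4: only reaches 3(W), 1(W), all W → L
n=5: reaches L-position 4 → W
n=6: only reaches 5(W), 3(W), 1(W), all W → L
n=7: reaches L-position 6 → W
n=8: only reaches 7(W), 5(W), 3(W), all W → L
n=9: reaches L-position 8 → W
n=10: only reaches 9(W), 7(W), 5(W), all W → L
n=11: reaches L-position 10 → W
n=12: only reaches 11(W), 9(W), 7(W), all W → L
n=13: reaches L-position 12 → W
n=14: only reaches 13(W), 11(W), 9(W), all W → L
n=15: reaches L-position 14 → W
n=16: only reaches 15(W), 13(W), 11(W), all W → L
n=17: reaches L-position 16 → W
n=18: only reaches 17(W), 15(W), 13(W), all W → L
n=19: reaches L-position 18 → W
n=20: only reaches 19(W), 17(W), 15(W), all W → L
n=21: reaches L-position 20 → W
n=22: only reaches 21(W), 19(W), 17(W), all W → L
n=23: reaches L-position 22 → W
n=24: only reaches 23(W), 21(W), 19(W), all W → L
n=25: reaches L-position 24 → W
From 25, the L positions reachable in one move are: 24, 22, 20. Any move reaching one of these is winning.

Remove 1, leaving 24.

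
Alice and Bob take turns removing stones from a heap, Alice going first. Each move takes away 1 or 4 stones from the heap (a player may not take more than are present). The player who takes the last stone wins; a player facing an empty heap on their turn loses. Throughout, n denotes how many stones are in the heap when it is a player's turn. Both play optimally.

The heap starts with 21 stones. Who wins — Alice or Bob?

Alice wins.

Positions with no move are L. A position that does have a move is losing for the player to move precisely when every available move leads to a winning position for the opponent. Fill in the labels:
n=0: no move → L
n=1: reaches L-position 0 → W
n=2: only reaches 1(W), which is W → L
n=3: reaches L-position 2 → W
n=4: reaches L-position 0 → W
n=5: only reaches 4(W), 1(W), all W → L
n=6: reaches L-position 5 → W
n=7: only reaches 6(W), 3(W), all W → L
n=8: reaches L-position 7 → W
n=9: reaches L-position 5 → W
n=10: only reaches 9(W), 6(W), all W → L
n=11: reaches L-position 10 → W
n=12: only reaches 11(W), 8(W), all W → L
n=13: reaches L-position 12 → W
n=14: reaches L-position 10 → W
n=15: only reaches 14(W), 11(W), all W → L
n=16: reaches L-position 15 → W
n=17: only reaches 16(W), 13(W), all W → L
n=18: reaches L-position 17 → W
n=19: reaches L-position 15 → W
n=20: only reaches 19(W), 16(W), all W → L
n=21: reaches L-position 20 → W
From 21 Alice can remove 1, leaving 20, reaching an L position.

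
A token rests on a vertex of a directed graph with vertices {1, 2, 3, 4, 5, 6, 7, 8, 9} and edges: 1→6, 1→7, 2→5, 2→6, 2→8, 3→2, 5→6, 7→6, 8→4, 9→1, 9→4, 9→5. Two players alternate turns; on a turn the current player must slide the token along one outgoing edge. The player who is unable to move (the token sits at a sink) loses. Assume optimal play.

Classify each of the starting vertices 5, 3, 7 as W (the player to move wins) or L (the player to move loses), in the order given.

Build the W/L table. Terminal = L. A non-terminal position is W if it has a move to some L; otherwise it is L.
Every edge goes from a vertex to one that appears earlier in the order 4, 6, 8, 5, 7, 2, 3, 1, 9, so processing vertices in that order labels each vertex after all of its successors.
4: no outgoing edge → L
6: no outgoing edge → L
8: can move to 4, which is L ⇒ W
5: can move to 6, which is L ⇒ W
7: can move to 6, which is L ⇒ W
2: can move to 6, which is L ⇒ W
3: the only move is to 2(W), a W ⇒ L
1: can move to 6, which is L ⇒ W
9: can move to 4, which is L ⇒ W

5: W, 3: L, 7: W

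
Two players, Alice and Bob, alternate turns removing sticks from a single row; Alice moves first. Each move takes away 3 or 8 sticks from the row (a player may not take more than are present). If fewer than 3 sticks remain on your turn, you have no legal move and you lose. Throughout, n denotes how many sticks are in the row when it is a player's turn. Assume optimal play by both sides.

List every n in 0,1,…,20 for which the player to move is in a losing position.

0, 1, 2, 6, 7, 11, 12, 13, 17, 18

Label each position W (a win for the player to move) or L (a loss). A position with no legal move is L; any other position is W exactly when some move reaches an L, and L when every move reaches a W.
n=0: no move → L
n=1: no move → L
n=2: no move → L
n=3: can move to 0, which is L ⇒ W
n=4: can move to 1, which is L ⇒ W
n=5: can move to 2, which is L ⇒ W
n=6: the only move is to 3(W), a W ⇒ L
n=7: the only move is to 4(W), a W ⇒ L
n=8: can move to 0, which is L ⇒ W
n=9: can move to 6, which is L ⇒ W
n=10: can move to 7, which is L ⇒ W
n=11: moves to 8(W), 3(W); every one is W ⇒ L
n=12: moves to 9(W), 4(W); every one is W ⇒ L
n=13: moves to 10(W), 5(W); every one is W ⇒ L
n=14: can move to 11, which is L ⇒ W
n=15: can move to 12, which is L ⇒ W
n=16: can move to 13, which is L ⇒ W
n=17: moves to 14(W), 9(W); every one is W ⇒ L
n=18: moves to 15(W), 10(W); every one is W ⇒ L
n=19: can move to 11, which is L ⇒ W
n=20: can move to 17, which is L ⇒ W
The losing starting values of n are exactly the entries labelled L in this table (10 of them).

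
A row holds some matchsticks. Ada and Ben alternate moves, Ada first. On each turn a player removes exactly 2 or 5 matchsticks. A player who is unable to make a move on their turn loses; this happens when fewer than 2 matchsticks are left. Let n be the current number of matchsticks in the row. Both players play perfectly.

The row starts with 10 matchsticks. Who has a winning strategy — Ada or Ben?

Compute win/loss labels from the base case upward. A position with no move is L. Any other position is W if it can reach an L in one move, else L.
n=0: no move → L
n=1: no move → L
n=2: W (go to 0, an L position)
n=3: W (go to 1, an L position)
n=4: L (sole option 2(W) is W)
n=5: W (go to 0, an L position)
n=6: W (go to 4, an L position)
n=7: L (options 5(W), 2(W) are all W)
n=8: L (options 6(W), 3(W) are all W)
n=9: W (go to 7, an L position)
n=10: W (go to 8, an L position)
From 10 Ada can remove 2, leaving 8, reaching an L position.

Ada wins.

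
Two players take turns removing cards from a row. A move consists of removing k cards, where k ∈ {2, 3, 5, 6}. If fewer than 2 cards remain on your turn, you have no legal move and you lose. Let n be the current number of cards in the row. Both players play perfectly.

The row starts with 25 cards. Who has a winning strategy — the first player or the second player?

Use the standard recursion: the mover loses at a terminal position; elsewhere, the mover wins exactly when some move hands the opponent an L position.
n=0: no move → L
n=1: no move → L
n=2: W (go to 0, an L position)
n=3: W (go to 1, an L position)
n=4: W (go to 1, an L position)
n=5: W (go to 0, an L position)
n=6: W (go to 1, an L position)
n=7: W (go to 1, an L position)
n=8: L (options 6(W), 5(W), 3(W), 2(W) are all W)
n=9: L (options 7(W), 6(W), 4(W), 3(W) are all W)
n=10: W (go to 8, an L position)
n=11: W (go to 9, an L position)
n=12: W (go to 9, an L position)
n=13: W (go to 8, an L position)
n=14: W (go to 9, an L position)
n=15: W (go to 9, an L position)
n=16: L (options 14(W), 13(W), 11(W), 10(W) are all W)
n=17: L (options 15(W), 14(W), 12(W), 11(W) are all W)
n=18: W (go to 16, an L position)
n=19: W (go to 17, an L position)
n=20: W (go to 17, an L position)
n=21: W (go to 16, an L position)
n=22: W (go to 17, an L position)
n=23: W (go to 17, an L position)
n=24: L (options 22(W), 21(W), 19(W), 18(W) are all W)
n=25: L (options 23(W), 22(W), 20(W), 19(W) are all W)
The starting position 25 is L: whatever the player to move does, the opponent receives a W position.

The second player wins.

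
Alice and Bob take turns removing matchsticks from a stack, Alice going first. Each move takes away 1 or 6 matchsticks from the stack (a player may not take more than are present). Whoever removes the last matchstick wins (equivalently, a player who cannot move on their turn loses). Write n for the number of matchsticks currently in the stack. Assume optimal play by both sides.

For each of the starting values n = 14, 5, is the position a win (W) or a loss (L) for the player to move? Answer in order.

Work bottom-up. With no move the player to move loses. Otherwise the position is W if at least one move leads to an L position for the opponent, and L if every move leads to a W.
n=0: no move → L
n=1: W (go to 0, an L position)
n=2: L (sole option 1(W) is W)
n=3: W (go to 2, an L position)
n=4: L (sole option 3(W) is W)
n=5: W (go to 4, an L position)
n=6: W (go to 0, an L position)
n=7: L (options 6(W), 1(W) are all W)
n=8: W (go to 7, an L position)
n=9: L (options 8(W), 3(W) are all W)
n=10: W (go to 9, an L position)
n=11: L (options 10(W), 5(W) are all W)
n=12: W (go to 11, an L position)
n=13: W (go to 7, an L position)
n=14: L (options 13(W), 8(W) are all W)

14: L, 5: W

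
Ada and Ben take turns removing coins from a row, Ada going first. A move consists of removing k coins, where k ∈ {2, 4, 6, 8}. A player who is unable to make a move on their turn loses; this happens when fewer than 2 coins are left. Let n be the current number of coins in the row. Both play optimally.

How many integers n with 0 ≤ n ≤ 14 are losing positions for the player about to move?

4

Compute win/loss labels from the base case upward. A position with no move is L. Any other position is W if it can reach an L in one move, else L.
n=0: no move → L
n=1: no move → L
n=2: reaches L-position 0 → W
n=3: reaches L-position 1 → W
n=4: reaches L-position 0 → W
n=5: reaches L-position 1 → W
n=6: reaches L-position 0 → W
n=7: reaches L-position 1 → W
n=8: reaches L-position 0 → W
n=9: reaches L-position 1 → W
n=10: only reaches 8(W), 6(W), 4(W), 2(W), all W → L
n=11: only reaches 9(W), 7(W), 5(W), 3(W), all W → L
n=12: reaches L-position 10 → W
n=13: reaches L-position 11 → W
n=14: reaches L-position 10 → W
L entries with 0 ≤ n ≤ 14: n = 0, 1, 10, 11; that makes 4.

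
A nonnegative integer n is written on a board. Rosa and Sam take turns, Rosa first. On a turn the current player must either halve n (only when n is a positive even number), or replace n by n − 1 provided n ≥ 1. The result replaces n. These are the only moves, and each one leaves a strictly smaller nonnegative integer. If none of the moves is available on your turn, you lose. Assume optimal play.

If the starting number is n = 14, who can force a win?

Rosa wins.

Work bottom-up. With no move the player to move loses. Otherwise the position is W if at least one move leads to an L position for the opponent, and L if every move leads to a W.
n=0: no move → L
n=1: W (go to 0, an L position)
n=2: L (sole option 1(W) is W)
n=3: W (go to 2, an L position)
n=4: W (go to 2, an L position)
n=5: L (sole option 4(W) is W)
n=6: W (go to 5, an L position)
n=7: L (sole option 6(W) is W)
n=8: W (go to 7, an L position)
n=9: L (sole option 8(W) is W)
n=10: W (go to 5, an L position)
n=11: L (sole option 10(W) is W)
n=12: W (go to 11, an L position)
n=13: L (sole option 12(W) is W)
n=14: W (go to 7, an L position)
The starting position 14 is W: Rosa should move to 7, handing over an L position.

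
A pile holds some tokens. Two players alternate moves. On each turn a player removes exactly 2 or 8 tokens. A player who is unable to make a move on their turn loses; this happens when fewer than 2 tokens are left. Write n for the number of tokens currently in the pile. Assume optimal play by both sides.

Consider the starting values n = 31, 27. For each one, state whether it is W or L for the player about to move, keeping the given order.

31: L, 27: W

Compute win/loss labels from the base case upward. A position with no move is L. Any other position is W if it can reach an L in one move, else L.
n=0: no move → L
n=1: no move → L
n=2: reaches L-position 0 → W
n=3: reaches L-position 1 → W
n=4: only reaches 2(W), which is W → L
n=5: only reaches 3(W), which is W → L
n=6: reaches L-position 4 → W
n=7: reaches L-position 5 → W
n=8: reaches L-position 0 → W
n=9: reaches L-position 1 → W
n=10: only reaches 8(W), 2(W), all W → L
n=11: only reaches 9(W), 3(W), all W → L
n=12: reaches L-position 10 → W
n=13: reaches L-position 11 → W
n=14: only reaches 12(W), 6(W), all W → L
n=15: only reaches 13(W), 7(W), all W → L
n=16: reaches L-position 14 → W
n=17: reaches L-position 15 → W
n=18: reaches L-position 10 → W
n=19: reaches L-position 11 → W
n=20: only reaches 18(W), 12(W), all W → L
n=21: only reaches 19(W), 13(W), all W → L
n=22: reaches L-position 20 → W
n=23: reaches L-position 21 → W
n=24: only reaches 22(W), 16(W), all W → L
n=25: only reaches 23(W), 17(W), all W → L
n=26: reaches L-position 24 → W
n=27: reaches L-position 25 → W
n=28: reaches L-position 20 → W
n=29: reaches L-position 21 → W
n=30: only reaches 28(W), 22(W), all W → L
n=31: only reaches 29(W), 23(W), all W → L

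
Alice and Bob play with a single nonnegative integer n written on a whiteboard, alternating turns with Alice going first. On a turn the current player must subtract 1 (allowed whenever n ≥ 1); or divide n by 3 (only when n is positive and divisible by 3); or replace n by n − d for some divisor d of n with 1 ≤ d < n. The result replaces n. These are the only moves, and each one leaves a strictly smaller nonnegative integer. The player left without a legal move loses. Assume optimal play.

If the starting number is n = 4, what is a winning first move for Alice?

Use the standard recursion: the mover loses at a terminal position; elsewhere, the mover wins exactly when some move hands the opponent an L position.
n=0: no move → L
n=1: can move to 0, which is L ⇒ W
n=2: the only move is to 1(W), a W ⇒ L
n=3: can move to 2, which is L ⇒ W
n=4: can move to 2, which is L ⇒ W
From 4, the L positions reachable in one move are: 2.

Move to 2.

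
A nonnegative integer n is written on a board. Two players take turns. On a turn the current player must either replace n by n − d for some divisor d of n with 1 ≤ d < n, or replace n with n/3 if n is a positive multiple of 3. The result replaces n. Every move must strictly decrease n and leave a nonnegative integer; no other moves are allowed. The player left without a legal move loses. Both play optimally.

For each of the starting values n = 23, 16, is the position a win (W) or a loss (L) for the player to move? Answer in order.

23: L, 16: W

Positions with no move are L. A position that does have a move is losing for the player to move precisely when every available move leads to a winning position for the opponent. Fill in the labels:
n=0: no move → L
n=1: no move → L
n=2: can move to 1, which is L ⇒ W
n=3: can move to 1, which is L ⇒ W
n=4: moves to 2(W), 3(W); every one is W ⇒ L
n=5: can move to 4, which is L ⇒ W
n=6: can move to 4, which is L ⇒ W
n=7: the only move is to 6(W), a W ⇒ L
n=8: can move to 4, which is L ⇒ W
n=9: moves to 3(W), 6(W), 8(W); every one is W ⇒ L
n=10: can move to 9, which is L ⇒ W
n=11: the only move is to 10(W), a W ⇒ L
n=12: can move to 4, which is L ⇒ W
n=13: the only move is to 12(W), a W ⇒ L
n=14: can move to 7, which is L ⇒ W
n=15: moves to 5(W), 10(W), 12(W), 14(W); every one is W ⇒ L
n=16: can move to 15, which is L ⇒ W
n=17: the only move is to 16(W), a W ⇒ L
n=18: can move to 9, which is L ⇒ W
n=19: the only move is to 18(W), a W ⇒ L
n=20: can move to 15, which is L ⇒ W
n=21: can move to 7, which is L ⇒ W
n=22: can move to 11, which is L ⇒ W
n=23: the only move is to 22(W), a W ⇒ L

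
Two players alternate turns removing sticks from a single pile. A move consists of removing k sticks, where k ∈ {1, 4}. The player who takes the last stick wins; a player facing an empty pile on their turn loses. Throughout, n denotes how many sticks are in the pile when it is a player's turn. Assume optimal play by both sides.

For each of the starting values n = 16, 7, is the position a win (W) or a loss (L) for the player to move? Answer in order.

16: W, 7: L

Build the W/L table. Terminal = L. A non-terminal position is W if it has a move to some L; otherwise it is L.
n=0: no move → L
n=1: can move to 0, which is L ⇒ W
n=2: the only move is to 1(W), a W ⇒ L
n=3: can move to 2, which is L ⇒ W
n=4: can move to 0, which is L ⇒ W
n=5: moves to 4(W), 1(W); every one is W ⇒ L
n=6: can move to 5, which is L ⇒ W
n=7: moves to 6(W), 3(W); every one is W ⇒ L
n=8: can move to 7, which is L ⇒ W
n=9: can move to 5, which is L ⇒ W
n=10: moves to 9(W), 6(W); every one is W ⇒ L
n=11: can move to 10, which is L ⇒ W
n=12: moves to 11(W), 8(W); every one is W ⇒ L
n=13: can move to 12, which is L ⇒ W
n=14: can move to 10, which is L ⇒ W
n=15: moves to 14(W), 11(W); every one is W ⇒ L
n=16: can move to 15, which is L ⇒ W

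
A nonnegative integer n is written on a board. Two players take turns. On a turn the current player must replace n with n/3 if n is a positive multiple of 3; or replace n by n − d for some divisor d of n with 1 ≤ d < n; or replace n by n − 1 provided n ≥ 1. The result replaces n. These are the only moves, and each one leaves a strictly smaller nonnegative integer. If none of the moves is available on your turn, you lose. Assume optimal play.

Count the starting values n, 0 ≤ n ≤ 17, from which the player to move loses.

Label each position W (a win for the player to move) or L (a loss). A position with no legal move is L; any other position is W exactly when some move reaches an L, and L when every move reaches a W.
n=0: no move → L
n=1: can move to 0, which is L ⇒ W
n=2: the only move is to 1(W), a W ⇒ L
n=3: can move to 2, which is L ⇒ W
n=4: can move to 2, which is L ⇒ W
n=5: the only move is to 4(W), a W ⇒ L
n=6: can move to 2, which is L ⇒ W
n=7: the only move is to 6(W), a W ⇒ L
n=8: can move to 7, which is L ⇒ W
n=9: moves to 3(W), 6(W), 8(W); every one is W ⇒ L
n=10: can move to 5, which is L ⇒ W
n=11: the only move is to 10(W), a W ⇒ L
n=12: can move to 9, which is L ⇒ W
n=13: the only move is to 12(W), a W ⇒ L
n=14: can move to 7, which is L ⇒ W
n=15: can move to 5, which is L ⇒ W
n=16: moves to 8(W), 12(W), 14(W), 15(W); every one is W ⇒ L
n=17: can move to 16, which is L ⇒ W
L entries with 0 ≤ n ≤ 17: n = 0, 2, 5, 7, 9, 11, 13, 16; that makes 8.

8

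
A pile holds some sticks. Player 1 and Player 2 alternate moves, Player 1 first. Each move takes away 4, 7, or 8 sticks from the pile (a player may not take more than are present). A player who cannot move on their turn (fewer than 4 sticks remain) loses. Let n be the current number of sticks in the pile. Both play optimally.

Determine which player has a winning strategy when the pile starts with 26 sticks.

Positions with no move are L. A position that does have a move is losing for the player to move precisely when every available move leads to a winning position for the opponent. Fill in the labels:
n=0: no move → L
n=1: no move → L
n=2: no move → L
n=3: no move → L
n=4: can move to 0, which is L ⇒ W
n=5: can move to 1, which is L ⇒ W
n=6: can move to 2, which is L ⇒ W
n=7: can move to 3, which is L ⇒ W
n=8: can move to 1, which is L ⇒ W
n=9: can move to 2, which is L ⇒ W
n=10: can move to 3, which is L ⇒ W
n=11: can move to 3, which is L ⇒ W
n=12: moves to 8(W), 5(W), 4(W); every one is W ⇒ L
n=13: moves to 9(W), 6(W), 5(W); every one is W ⇒ L
n=14: moves to 10(W), 7(W), 6(W); every one is W ⇒ L
n=15: moves to 11(W), 8(W), 7(W); every one is W ⇒ L
n=16: can move to 12, which is L ⇒ W
n=17: can move to 13, which is L ⇒ W
n=18: can move to 14, which is L ⇒ W
n=19: can move to 15, which is L ⇒ W
n=20: can move to 13, which is L ⇒ W
n=21: can move to 14, which is L ⇒ W
n=22: can move to 15, which is L ⇒ W
n=23: can move to 15, which is L ⇒ W
n=24: moves to 20(W), 17(W), 16(W); every one is W ⇒ L
n=25: moves to 21(W), 18(W), 17(W); every one is W ⇒ L
n=26: moves to 22(W), 19(W), 18(W); every one is W ⇒ L
The starting position 26 is L: whatever Player 1 does, the opponent receives a W position.

Player 2 wins.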